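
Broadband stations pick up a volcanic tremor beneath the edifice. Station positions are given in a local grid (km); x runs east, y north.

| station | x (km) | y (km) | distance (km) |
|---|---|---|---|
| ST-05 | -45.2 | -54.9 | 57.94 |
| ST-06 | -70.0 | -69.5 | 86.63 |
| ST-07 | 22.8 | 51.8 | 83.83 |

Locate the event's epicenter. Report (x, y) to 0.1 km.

Circle about each station: (x + 45.2)² + (y + 54.9)² = 57.94²; (x + 70.0)² + (y + 69.5)² = 86.63²; (x − 22.8)² + (y − 51.8)² = 83.83².
Subtracting the ST-05 equation from the ST-06 and ST-07 equations removes the quadratic terms:
-49.6 x − 29.2 y = 525.49
136.0 x + 213.4 y = -5524.40
Solving the 2×2 system: x ≈ 7.4, y ≈ -30.6 km.
Check against ST-05 (with the unrounded x, y): √((x + 45.2)²+(y + 54.9)²) = 57.96 ≈ 57.94 km. ✓

(7.4, -30.6)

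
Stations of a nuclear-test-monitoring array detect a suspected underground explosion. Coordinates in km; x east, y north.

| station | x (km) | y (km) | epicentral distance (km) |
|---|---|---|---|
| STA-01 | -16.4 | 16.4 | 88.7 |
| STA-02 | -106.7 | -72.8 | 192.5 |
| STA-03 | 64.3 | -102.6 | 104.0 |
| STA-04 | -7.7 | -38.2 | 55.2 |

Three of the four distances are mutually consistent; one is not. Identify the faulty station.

STA-04

Solve using three stations at a time. Using STA-01, STA-02, STA-03 (subtract circle equations pairwise → linear system) gives (x, y) ≈ (71.0, 1.2).
Distances from that point to each station vs reported:
  STA-01: calculated 88.7 vs reported 88.7 → residual 0.0 km
  STA-02: calculated 192.5 vs reported 192.5 → residual 0.0 km
  STA-03: calculated 104.0 vs reported 104.0 → residual 0.0 km
  STA-04: calculated 88.0 vs reported 55.2 → residual 32.8 km
STA-01, STA-02, STA-03 are mutually consistent (residuals ≈ 0); STA-04 is off by 32.8 km.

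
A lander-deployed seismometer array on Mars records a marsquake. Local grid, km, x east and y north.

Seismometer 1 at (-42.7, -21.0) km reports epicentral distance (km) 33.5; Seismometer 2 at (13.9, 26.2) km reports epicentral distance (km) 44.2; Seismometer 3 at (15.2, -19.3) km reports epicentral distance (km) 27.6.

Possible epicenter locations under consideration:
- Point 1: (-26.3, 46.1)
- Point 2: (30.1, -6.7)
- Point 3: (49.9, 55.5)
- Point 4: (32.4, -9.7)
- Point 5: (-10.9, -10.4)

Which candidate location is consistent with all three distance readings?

For each candidate, compare |candidate − station| to the reported distance:
Point 1: residuals Seismometer 1 35.6, Seismometer 2 0.7, Seismometer 3 49.9 → max 49.9 km
Point 2: residuals Seismometer 1 40.7, Seismometer 2 7.5, Seismometer 3 8.1 → max 40.7 km
Point 3: residuals Seismometer 1 86.6, Seismometer 2 2.2, Seismometer 3 54.9 → max 86.6 km
Point 4: residuals Seismometer 1 42.4, Seismometer 2 3.8, Seismometer 3 7.9 → max 42.4 km
Point 5: residuals Seismometer 1 0.0, Seismometer 2 0.0, Seismometer 3 0.0 → max 0.0 km
Only Point 5 has all residuals ≈ 0.

Point 5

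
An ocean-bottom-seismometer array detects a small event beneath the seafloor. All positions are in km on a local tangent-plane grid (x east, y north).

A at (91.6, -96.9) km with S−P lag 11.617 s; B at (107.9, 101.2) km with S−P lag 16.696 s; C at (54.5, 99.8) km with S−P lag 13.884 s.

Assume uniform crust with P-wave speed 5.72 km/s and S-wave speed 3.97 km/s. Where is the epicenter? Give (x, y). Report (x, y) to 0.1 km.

Distance from S−P lag: d = Δt · v_P v_S / (v_P − v_S) = Δt · (5.72·3.97)/(5.72−3.97) ≈ 12.9762·Δt.
So d_A = 150.74, d_B = 216.65, d_C = 180.16 km.
Circle about each station: (x − 91.6)² + (y + 96.9)² = 150.74²; (x − 107.9)² + (y − 101.2)² = 216.65²; (x − 54.5)² + (y − 99.8)² = 180.16².
Subtracting pairs of circle equations eliminates x²+y² and gives linear equations (the radical axes):
32.6 x + 396.2 y = -20110.99
-74.2 x + 393.4 y = -14584.96
Solving the 2×2 system: x ≈ -50.5, y ≈ -46.6 km.
Check against A (with the unrounded x, y): √((x − 91.6)²+(y + 96.9)²) = 150.76 ≈ 150.74 km. ✓

(-50.5, -46.6)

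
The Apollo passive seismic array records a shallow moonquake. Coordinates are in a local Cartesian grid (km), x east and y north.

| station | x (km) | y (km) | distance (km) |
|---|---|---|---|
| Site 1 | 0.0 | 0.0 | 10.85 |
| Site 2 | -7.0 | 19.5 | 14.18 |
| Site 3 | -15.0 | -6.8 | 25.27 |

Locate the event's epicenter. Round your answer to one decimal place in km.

Circle about each station: x² + y² = 10.85²; (x + 7.0)² + (y − 19.5)² = 14.18²; (x + 15.0)² + (y + 6.8)² = 25.27².
Subtracting the Site 1 equation from the Site 2 and Site 3 equations removes the quadratic terms:
-14.0 x + 39.0 y = 345.90
-30.0 x − 13.6 y = -249.61
Solving the 2×2 system: x ≈ 3.7, y ≈ 10.2 km.

(3.7, 10.2)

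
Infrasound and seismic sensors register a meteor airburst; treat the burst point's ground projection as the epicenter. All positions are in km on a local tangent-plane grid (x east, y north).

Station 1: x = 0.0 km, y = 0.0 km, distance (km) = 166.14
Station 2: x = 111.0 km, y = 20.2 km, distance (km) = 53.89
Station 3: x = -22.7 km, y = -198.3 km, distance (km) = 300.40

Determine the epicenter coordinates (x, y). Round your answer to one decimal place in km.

Circle about each station: x² + y² = 166.14²; (x − 111.0)² + (y − 20.2)² = 53.89²; (x + 22.7)² + (y + 198.3)² = 300.40².
Subtracting pairs of circle equations eliminates x²+y² and gives linear equations (the radical axes):
222.0 x + 40.4 y = 37427.41
-45.4 x − 396.6 y = -22799.48
Solving the 2×2 system: x ≈ 161.5, y ≈ 39.0 km.
Check against Station 1 (with the unrounded x, y): √(x²+y²) = 166.14 ≈ 166.14 km. ✓

161.5 km east, 39.0 km north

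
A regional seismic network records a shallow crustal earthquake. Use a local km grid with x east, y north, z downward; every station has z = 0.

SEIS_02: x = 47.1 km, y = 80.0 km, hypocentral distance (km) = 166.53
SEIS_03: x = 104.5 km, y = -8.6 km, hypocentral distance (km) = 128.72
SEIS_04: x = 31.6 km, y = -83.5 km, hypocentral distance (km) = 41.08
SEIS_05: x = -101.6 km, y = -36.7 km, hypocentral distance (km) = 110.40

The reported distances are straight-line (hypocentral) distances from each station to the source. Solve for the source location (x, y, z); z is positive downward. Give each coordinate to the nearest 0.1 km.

Each station gives a sphere (x−x_i)² + (y−y_i)² + z² = d_i² (stations at z=0).
Subtracting the SEIS_02 sphere from SEIS_03 and SEIS_04: z² cancels, leaving linear equations in x and y:
114.8 x − 177.2 y = 13539.20
-31.0 x − 327.0 y = 25397.07
Solving: x ≈ -1.697, y ≈ -77.506 km (keep extra digits for the depth step; rounded: -1.7, -77.5).
Then from the SEIS_02 sphere: z² = 166.53² − (x − 47.1)² − (y − 80.0)² with x = -1.697, y = -77.506, so z ≈ 23.301 ≈ 23.3 km.

(-1.7, -77.5, 23.3)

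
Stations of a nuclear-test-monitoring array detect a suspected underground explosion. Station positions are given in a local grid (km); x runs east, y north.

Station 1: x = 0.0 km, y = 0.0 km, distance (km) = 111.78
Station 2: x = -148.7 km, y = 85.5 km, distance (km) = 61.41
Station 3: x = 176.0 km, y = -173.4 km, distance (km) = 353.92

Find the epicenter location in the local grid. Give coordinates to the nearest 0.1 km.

(-102.1, 45.5)

Circle about each station: x² + y² = 111.78²; (x + 148.7)² + (y − 85.5)² = 61.41²; (x − 176.0)² + (y + 173.4)² = 353.92².
Subtracting the Station 1 equation from the Station 2 and Station 3 equations removes the quadratic terms:
-297.4 x + 171.0 y = 38145.52
352.0 x − 346.8 y = -51721.04
Solving the 2×2 system: x ≈ -102.1, y ≈ 45.5 km.
Check against Station 1 (with the unrounded x, y): √(x²+y²) = 111.78 ≈ 111.78 km. ✓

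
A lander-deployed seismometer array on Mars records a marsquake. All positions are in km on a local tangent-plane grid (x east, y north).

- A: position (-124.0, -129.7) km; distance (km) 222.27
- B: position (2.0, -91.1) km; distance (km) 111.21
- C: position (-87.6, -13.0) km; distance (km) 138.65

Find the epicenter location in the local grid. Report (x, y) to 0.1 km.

x ≈ 49.2 km, y ≈ 9.6 km

Circle about each station: (x + 124.0)² + (y + 129.7)² = 222.27²; (x − 2.0)² + (y + 91.1)² = 111.21²; (x + 87.6)² + (y + 13.0)² = 138.65².
Subtracting the A equation from the B and C equations removes the quadratic terms:
252.0 x + 77.2 y = 13141.41
72.8 x + 233.4 y = 5824.80
Solving the 2×2 system: x ≈ 49.2, y ≈ 9.6 km.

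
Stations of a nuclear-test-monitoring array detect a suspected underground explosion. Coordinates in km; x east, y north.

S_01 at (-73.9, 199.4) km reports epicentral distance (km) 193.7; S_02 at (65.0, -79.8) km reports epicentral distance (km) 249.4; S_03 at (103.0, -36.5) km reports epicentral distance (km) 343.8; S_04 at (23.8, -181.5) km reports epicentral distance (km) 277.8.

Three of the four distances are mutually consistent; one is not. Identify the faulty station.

S_03

Solve using three stations at a time. Using S_01, S_02, S_04 (subtract circle equations pairwise → linear system) gives (x, y) ≈ (-160.9, 26.1).
Distances from that point to each station vs reported:
  S_01: calculated 193.9 vs reported 193.7 → residual 0.2 km
  S_02: calculated 249.5 vs reported 249.4 → residual 0.1 km
  S_03: calculated 271.3 vs reported 343.8 → residual 72.5 km
  S_04: calculated 277.9 vs reported 277.8 → residual 0.1 km
S_01, S_02, S_04 are mutually consistent (residuals ≈ 0); S_03 is off by 72.5 km.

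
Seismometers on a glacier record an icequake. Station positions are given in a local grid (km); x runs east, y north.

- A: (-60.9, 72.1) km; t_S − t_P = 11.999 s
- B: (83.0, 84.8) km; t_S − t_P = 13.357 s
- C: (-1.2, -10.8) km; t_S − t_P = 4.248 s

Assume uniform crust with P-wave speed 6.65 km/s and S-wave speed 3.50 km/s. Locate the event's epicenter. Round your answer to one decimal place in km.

Distance from S−P lag: d = Δt · v_P v_S / (v_P − v_S) = Δt · (6.65·3.50)/(6.65−3.50) ≈ 7.3889·Δt.
So d_A = 88.66, d_B = 98.69, d_C = 31.39 km.
Circle about each station: (x + 60.9)² + (y − 72.1)² = 88.66²; (x − 83.0)² + (y − 84.8)² = 98.69²; (x + 1.2)² + (y + 10.8)² = 31.39².
Subtracting pairs of circle equations eliminates x²+y² and gives linear equations (the radical axes):
287.8 x + 25.4 y = 3293.70
119.4 x − 165.8 y = -1913.88
Solving the 2×2 system: x ≈ 9.8, y ≈ 18.6 km.

9.8 km east, 18.6 km north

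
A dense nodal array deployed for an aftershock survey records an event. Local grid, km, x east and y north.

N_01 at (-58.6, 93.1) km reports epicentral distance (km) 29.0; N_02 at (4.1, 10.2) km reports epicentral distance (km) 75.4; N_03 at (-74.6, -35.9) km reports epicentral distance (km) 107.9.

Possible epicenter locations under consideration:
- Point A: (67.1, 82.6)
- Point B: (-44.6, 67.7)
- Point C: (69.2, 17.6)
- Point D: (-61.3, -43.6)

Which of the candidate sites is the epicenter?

Point B

For each candidate, compare |candidate − station| to the reported distance:
Point A: residuals N_01 97.1, N_02 20.6, N_03 76.8 → max 97.1 km
Point B: residuals N_01 0.0, N_02 0.0, N_03 0.0 → max 0.0 km
Point C: residuals N_01 119.4, N_02 9.9, N_03 45.5 → max 119.4 km
Point D: residuals N_01 107.7, N_02 9.3, N_03 92.5 → max 107.7 km
Only Point B has all residuals ≈ 0.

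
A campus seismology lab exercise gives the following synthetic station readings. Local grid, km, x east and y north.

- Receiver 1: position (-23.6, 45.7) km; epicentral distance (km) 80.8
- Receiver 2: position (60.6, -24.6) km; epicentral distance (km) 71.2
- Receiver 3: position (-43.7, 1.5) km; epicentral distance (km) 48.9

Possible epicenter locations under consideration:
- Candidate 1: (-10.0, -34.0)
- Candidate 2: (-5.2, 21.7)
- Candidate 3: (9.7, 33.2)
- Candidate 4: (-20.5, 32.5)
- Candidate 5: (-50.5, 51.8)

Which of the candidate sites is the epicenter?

Candidate 1

For each candidate, compare |candidate − station| to the reported distance:
Candidate 1: residuals Receiver 1 0.1, Receiver 2 0.0, Receiver 3 0.0 → max 0.1 km
Candidate 2: residuals Receiver 1 50.6, Receiver 2 9.3, Receiver 3 5.4 → max 50.6 km
Candidate 3: residuals Receiver 1 45.2, Receiver 2 5.8, Receiver 3 13.2 → max 45.2 km
Candidate 4: residuals Receiver 1 67.2, Receiver 2 28.0, Receiver 3 10.2 → max 67.2 km
Candidate 5: residuals Receiver 1 53.2, Receiver 2 63.6, Receiver 3 1.9 → max 63.6 km
Only Candidate 1 has all residuals ≈ 0.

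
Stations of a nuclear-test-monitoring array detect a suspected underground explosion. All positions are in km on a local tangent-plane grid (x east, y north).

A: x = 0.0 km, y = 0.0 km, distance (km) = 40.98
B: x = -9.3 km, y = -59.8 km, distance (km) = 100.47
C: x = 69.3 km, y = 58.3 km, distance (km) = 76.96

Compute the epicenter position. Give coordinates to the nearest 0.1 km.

-5.6 km east, 40.6 km north

Circle about each station: x² + y² = 40.98²; (x + 9.3)² + (y + 59.8)² = 100.47²; (x − 69.3)² + (y − 58.3)² = 76.96².
Subtracting the A equation from the B and C equations removes the quadratic terms:
-18.6 x − 119.6 y = -4752.33
138.6 x + 116.6 y = 3957.90
Solving the 2×2 system: x ≈ -5.6, y ≈ 40.6 km.
Check against A (with the unrounded x, y): √(x²+y²) = 40.99 ≈ 40.98 km. ✓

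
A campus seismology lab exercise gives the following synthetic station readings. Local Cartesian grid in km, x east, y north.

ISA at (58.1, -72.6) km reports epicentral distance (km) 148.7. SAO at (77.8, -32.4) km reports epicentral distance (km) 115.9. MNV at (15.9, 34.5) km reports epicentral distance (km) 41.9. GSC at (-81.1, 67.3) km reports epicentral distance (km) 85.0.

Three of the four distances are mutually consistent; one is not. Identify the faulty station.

GSC

Solve using three stations at a time. Using ISA, SAO, MNV (subtract circle equations pairwise → linear system) gives (x, y) ≈ (30.9, 73.6).
Distances from that point to each station vs reported:
  ISA: calculated 148.7 vs reported 148.7 → residual 0.0 km
  SAO: calculated 115.9 vs reported 115.9 → residual 0.0 km
  MNV: calculated 41.9 vs reported 41.9 → residual 0.0 km
  GSC: calculated 112.2 vs reported 85.0 → residual 27.2 km
ISA, SAO, MNV are mutually consistent (residuals ≈ 0); GSC is off by 27.2 km.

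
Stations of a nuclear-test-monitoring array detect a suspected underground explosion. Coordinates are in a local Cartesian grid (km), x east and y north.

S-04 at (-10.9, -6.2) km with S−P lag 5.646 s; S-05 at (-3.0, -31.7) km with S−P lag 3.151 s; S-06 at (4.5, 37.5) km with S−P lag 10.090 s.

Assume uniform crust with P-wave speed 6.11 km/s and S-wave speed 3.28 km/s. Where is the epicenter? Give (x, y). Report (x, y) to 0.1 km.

Distance from S−P lag: d = Δt · v_P v_S / (v_P − v_S) = Δt · (6.11·3.28)/(6.11−3.28) ≈ 7.0816·Δt.
So d_S-04 = 39.98, d_S-05 = 22.31, d_S-06 = 71.45 km.
Circle about each station: (x + 10.9)² + (y + 6.2)² = 39.98²; (x + 3.0)² + (y + 31.7)² = 22.31²; (x − 4.5)² + (y − 37.5)² = 71.45².
Subtracting the S-04 equation from the S-05 and S-06 equations removes the quadratic terms:
15.8 x − 51.0 y = 1957.30
30.8 x + 87.4 y = -2237.45
Solving the 2×2 system: x ≈ 19.3, y ≈ -32.4 km.

(19.3, -32.4)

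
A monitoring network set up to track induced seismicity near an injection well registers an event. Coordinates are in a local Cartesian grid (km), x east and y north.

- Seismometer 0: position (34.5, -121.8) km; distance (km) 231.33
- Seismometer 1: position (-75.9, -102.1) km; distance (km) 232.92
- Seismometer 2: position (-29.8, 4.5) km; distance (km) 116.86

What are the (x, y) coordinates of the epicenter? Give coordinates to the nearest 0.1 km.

Circle about each station: (x − 34.5)² + (y + 121.8)² = 231.33²; (x + 75.9)² + (y + 102.1)² = 232.92²; (x + 29.8)² + (y − 4.5)² = 116.86².
Subtracting the Seismometer 0 equation from the Seismometer 1 and Seismometer 2 equations removes the quadratic terms:
-220.8 x + 39.4 y = -578.43
-128.6 x + 252.6 y = 24740.11
Solving the 2×2 system: x ≈ 22.1, y ≈ 109.2 km.

x ≈ 22.1 km, y ≈ 109.2 km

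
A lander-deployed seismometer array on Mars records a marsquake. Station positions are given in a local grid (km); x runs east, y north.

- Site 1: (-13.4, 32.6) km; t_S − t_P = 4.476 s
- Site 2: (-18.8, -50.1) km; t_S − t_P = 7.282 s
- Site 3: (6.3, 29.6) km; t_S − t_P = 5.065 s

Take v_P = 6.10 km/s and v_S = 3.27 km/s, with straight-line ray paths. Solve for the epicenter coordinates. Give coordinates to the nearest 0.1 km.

-15.2 km east, 1.1 km north

Distance from S−P lag: d = Δt · v_P v_S / (v_P − v_S) = Δt · (6.10·3.27)/(6.10−3.27) ≈ 7.0484·Δt.
So d_Site 1 = 31.55, d_Site 2 = 51.33, d_Site 3 = 35.70 km.
Circle about each station: (x + 13.4)² + (y − 32.6)² = 31.55²; (x + 18.8)² + (y + 50.1)² = 51.33²; (x − 6.3)² + (y − 29.6)² = 35.70².
Subtracting the Site 1 equation from the Site 2 and Site 3 equations removes the quadratic terms:
-10.8 x − 165.4 y = -18.24
39.4 x − 6.0 y = -605.56
Solving the 2×2 system: x ≈ -15.2, y ≈ 1.1 km.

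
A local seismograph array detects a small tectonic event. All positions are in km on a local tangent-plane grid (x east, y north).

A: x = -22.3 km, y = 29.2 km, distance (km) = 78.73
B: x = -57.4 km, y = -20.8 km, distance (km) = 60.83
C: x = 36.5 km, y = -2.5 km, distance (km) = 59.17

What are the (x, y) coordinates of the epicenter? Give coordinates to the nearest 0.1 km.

(-2.5, -47.0)

Circle about each station: (x + 22.3)² + (y − 29.2)² = 78.73²; (x + 57.4)² + (y + 20.8)² = 60.83²; (x − 36.5)² + (y + 2.5)² = 59.17².
Subtracting the A equation from the B and C equations removes the quadratic terms:
-70.2 x − 100.0 y = 4875.59
117.6 x − 63.4 y = 2685.89
Solving the 2×2 system: x ≈ -2.5, y ≈ -47.0 km.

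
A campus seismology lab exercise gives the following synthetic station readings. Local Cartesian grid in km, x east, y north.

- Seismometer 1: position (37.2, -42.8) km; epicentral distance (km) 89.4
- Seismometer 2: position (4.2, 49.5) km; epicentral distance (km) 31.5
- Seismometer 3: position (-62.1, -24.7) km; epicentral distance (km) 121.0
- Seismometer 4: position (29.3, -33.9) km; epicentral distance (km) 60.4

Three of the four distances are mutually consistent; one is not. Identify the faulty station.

Seismometer 4

Solve using three stations at a time. Using Seismometer 1, Seismometer 2, Seismometer 3 (subtract circle equations pairwise → linear system) gives (x, y) ≈ (35.7, 46.6).
Distances from that point to each station vs reported:
  Seismometer 1: calculated 89.4 vs reported 89.4 → residual 0.0 km
  Seismometer 2: calculated 31.6 vs reported 31.5 → residual 0.1 km
  Seismometer 3: calculated 121.0 vs reported 121.0 → residual 0.0 km
  Seismometer 4: calculated 80.8 vs reported 60.4 → residual 20.4 km
Seismometer 1, Seismometer 2, Seismometer 3 are mutually consistent (residuals ≈ 0); Seismometer 4 is off by 20.4 km.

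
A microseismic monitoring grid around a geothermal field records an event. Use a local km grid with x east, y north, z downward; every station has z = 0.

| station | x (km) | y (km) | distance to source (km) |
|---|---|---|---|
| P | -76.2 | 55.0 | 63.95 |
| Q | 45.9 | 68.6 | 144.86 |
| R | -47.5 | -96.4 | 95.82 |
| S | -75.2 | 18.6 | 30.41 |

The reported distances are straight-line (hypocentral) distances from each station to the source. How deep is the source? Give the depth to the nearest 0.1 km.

z ≈ 16.8 km

Each station gives a sphere (x−x_i)² + (y−y_i)² + z² = d_i² (stations at z=0).
Subtracting the P sphere from Q and R: z² cancels, leaving linear equations in x and y:
244.2 x + 27.2 y = -18913.49
57.4 x − 302.8 y = -2374.10
Solving: x ≈ -76.705, y ≈ -6.700 km (keep extra digits for the depth step; rounded: -76.7, -6.7).
Then from the P sphere: z² = 63.95² − (x + 76.2)² − (y − 55.0)² with x = -76.705, y = -6.700, so z ≈ 16.806 ≈ 16.8 km.
Check against S (with the unrounded solution): distance 30.41 ≈ 30.41 km. ✓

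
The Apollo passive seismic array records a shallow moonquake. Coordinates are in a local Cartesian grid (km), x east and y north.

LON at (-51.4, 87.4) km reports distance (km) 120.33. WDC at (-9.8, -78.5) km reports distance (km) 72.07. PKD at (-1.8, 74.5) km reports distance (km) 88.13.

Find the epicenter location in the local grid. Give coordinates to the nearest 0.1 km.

17.0 km east, -11.6 km north

Circle about each station: (x + 51.4)² + (y − 87.4)² = 120.33²; (x + 9.8)² + (y + 78.5)² = 72.07²; (x + 1.8)² + (y − 74.5)² = 88.13².
Subtracting the LON equation from the WDC and PKD equations removes the quadratic terms:
83.2 x − 331.8 y = 5262.79
99.2 x − 25.8 y = 1985.18
Solving the 2×2 system: x ≈ 17.0, y ≈ -11.6 km.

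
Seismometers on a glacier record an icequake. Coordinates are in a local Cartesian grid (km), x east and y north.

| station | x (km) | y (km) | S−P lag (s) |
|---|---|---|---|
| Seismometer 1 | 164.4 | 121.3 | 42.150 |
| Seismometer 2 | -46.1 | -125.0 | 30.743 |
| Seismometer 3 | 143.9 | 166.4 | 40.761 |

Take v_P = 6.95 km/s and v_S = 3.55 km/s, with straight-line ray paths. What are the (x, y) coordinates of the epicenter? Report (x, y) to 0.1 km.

(-138.4, 78.1)

Distance from S−P lag: d = Δt · v_P v_S / (v_P − v_S) = Δt · (6.95·3.55)/(6.95−3.55) ≈ 7.2566·Δt.
So d_Seismometer 1 = 305.87, d_Seismometer 2 = 223.09, d_Seismometer 3 = 295.79 km.
Circle about each station: (x − 164.4)² + (y − 121.3)² = 305.87²; (x + 46.1)² + (y + 125.0)² = 223.09²; (x − 143.9)² + (y − 166.4)² = 295.79².
Subtracting the Seismometer 1 equation from the Seismometer 2 and Seismometer 3 equations removes the quadratic terms:
-421.0 x − 492.6 y = 19796.47
-41.0 x + 90.2 y = 12719.85
Solving the 2×2 system: x ≈ -138.4, y ≈ 78.1 km.
Check against Seismometer 1 (with the unrounded x, y): √((x − 164.4)²+(y − 121.3)²) = 305.88 ≈ 305.87 km. ✓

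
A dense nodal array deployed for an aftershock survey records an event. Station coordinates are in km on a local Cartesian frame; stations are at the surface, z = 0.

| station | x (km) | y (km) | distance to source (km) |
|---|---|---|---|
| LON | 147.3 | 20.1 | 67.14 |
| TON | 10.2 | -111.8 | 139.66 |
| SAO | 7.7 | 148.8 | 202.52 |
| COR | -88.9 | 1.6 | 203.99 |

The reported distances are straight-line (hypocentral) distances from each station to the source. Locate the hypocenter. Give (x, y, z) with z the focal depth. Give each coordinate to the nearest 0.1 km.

(110.3, -21.8, 37.2)

Each station gives a sphere (x−x_i)² + (y−y_i)² + z² = d_i² (stations at z=0).
Subtracting the LON sphere from TON and SAO: z² cancels, leaving linear equations in x and y:
-274.2 x − 263.8 y = -24495.16
-279.2 x + 257.4 y = -36407.14
Solving: x ≈ 110.303, y ≈ -21.797 km (keep extra digits for the depth step; rounded: 110.3, -21.8).
Then from the LON sphere: z² = 67.14² − (x − 147.3)² − (y − 20.1)² with x = 110.303, y = -21.797, so z ≈ 37.197 ≈ 37.2 km.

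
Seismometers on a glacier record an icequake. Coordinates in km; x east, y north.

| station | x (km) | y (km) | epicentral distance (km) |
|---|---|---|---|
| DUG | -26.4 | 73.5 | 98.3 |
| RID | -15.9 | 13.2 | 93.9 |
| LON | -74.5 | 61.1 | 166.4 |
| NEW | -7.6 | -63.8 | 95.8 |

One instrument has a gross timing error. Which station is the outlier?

Solve using three stations at a time. Using RID, LON, NEW (subtract circle equations pairwise → linear system) gives (x, y) ≈ (74.3, -13.7).
Distances from that point to each station vs reported:
  DUG: calculated 133.2 vs reported 98.3 → residual 34.9 km
  RID: calculated 94.1 vs reported 93.9 → residual 0.2 km
  LON: calculated 166.5 vs reported 166.4 → residual 0.1 km
  NEW: calculated 96.0 vs reported 95.8 → residual 0.2 km
RID, LON, NEW are mutually consistent (residuals ≈ 0); DUG is off by 34.9 km.

DUG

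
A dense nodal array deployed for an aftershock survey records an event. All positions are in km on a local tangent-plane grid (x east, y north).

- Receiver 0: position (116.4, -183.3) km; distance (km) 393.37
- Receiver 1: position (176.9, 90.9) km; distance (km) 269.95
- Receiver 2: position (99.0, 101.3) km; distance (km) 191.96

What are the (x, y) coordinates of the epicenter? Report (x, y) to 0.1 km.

Circle about each station: (x − 116.4)² + (y + 183.3)² = 393.37²; (x − 176.9)² + (y − 90.9)² = 269.95²; (x − 99.0)² + (y − 101.3)² = 191.96².
Subtracting the Receiver 0 equation from the Receiver 1 and Receiver 2 equations removes the quadratic terms:
121.0 x + 548.4 y = 74275.52
-34.8 x + 569.2 y = 90806.16
Solving the 2×2 system: x ≈ -85.5, y ≈ 154.3 km.

x ≈ -85.5 km, y ≈ 154.3 km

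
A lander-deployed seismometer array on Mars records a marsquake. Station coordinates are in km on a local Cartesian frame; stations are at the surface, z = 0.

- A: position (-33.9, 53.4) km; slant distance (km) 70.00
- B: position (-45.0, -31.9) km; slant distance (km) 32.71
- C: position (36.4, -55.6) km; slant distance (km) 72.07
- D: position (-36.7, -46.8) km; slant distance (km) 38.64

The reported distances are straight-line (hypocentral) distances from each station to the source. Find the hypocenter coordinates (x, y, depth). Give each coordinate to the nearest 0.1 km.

Each station gives a sphere (x−x_i)² + (y−y_i)² + z² = d_i² (stations at z=0).
Subtracting the A sphere from B and C: z² cancels, leaving linear equations in x and y:
-22.2 x − 170.6 y = 2871.90
140.6 x − 218.0 y = 121.47
Solving: x ≈ -21.000, y ≈ -14.101 km (keep extra digits for the depth step; rounded: -21.0, -14.1).
Then from the A sphere: z² = 70.00² − (x + 33.9)² − (y − 53.4)² with x = -21.000, y = -14.101, so z ≈ 13.312 ≈ 13.3 km.

(-21.0, -14.1, 13.3)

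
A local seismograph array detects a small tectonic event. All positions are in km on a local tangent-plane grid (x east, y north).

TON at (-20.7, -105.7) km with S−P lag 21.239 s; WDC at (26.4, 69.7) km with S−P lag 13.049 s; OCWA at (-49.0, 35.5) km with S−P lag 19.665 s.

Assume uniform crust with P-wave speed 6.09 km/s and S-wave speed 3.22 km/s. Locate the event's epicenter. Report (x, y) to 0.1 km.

Distance from S−P lag: d = Δt · v_P v_S / (v_P − v_S) = Δt · (6.09·3.22)/(6.09−3.22) ≈ 6.8327·Δt.
So d_TON = 145.12, d_WDC = 89.16, d_OCWA = 134.36 km.
Circle about each station: (x + 20.7)² + (y + 105.7)² = 145.12²; (x − 26.4)² + (y − 69.7)² = 89.16²; (x + 49.0)² + (y − 35.5)² = 134.36².
Subtracting pairs of circle equations eliminates x²+y² and gives linear equations (the radical axes):
94.2 x + 350.8 y = 7064.38
-56.6 x + 282.4 y = -4932.53
Solving the 2×2 system: x ≈ 80.2, y ≈ -1.4 km.

x ≈ 80.2 km, y ≈ -1.4 km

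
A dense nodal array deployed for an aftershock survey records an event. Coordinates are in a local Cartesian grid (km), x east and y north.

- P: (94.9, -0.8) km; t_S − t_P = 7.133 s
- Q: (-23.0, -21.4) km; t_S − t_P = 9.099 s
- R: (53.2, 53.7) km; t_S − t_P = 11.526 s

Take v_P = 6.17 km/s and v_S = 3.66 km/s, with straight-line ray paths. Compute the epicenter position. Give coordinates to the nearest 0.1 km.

Distance from S−P lag: d = Δt · v_P v_S / (v_P − v_S) = Δt · (6.17·3.66)/(6.17−3.66) ≈ 8.9969·Δt.
So d_P = 64.17, d_Q = 81.86, d_R = 103.70 km.
Circle about each station: (x − 94.9)² + (y + 0.8)² = 64.17²; (x + 23.0)² + (y + 21.4)² = 81.86²; (x − 53.2)² + (y − 53.7)² = 103.70².
Subtracting pairs of circle equations eliminates x²+y² and gives linear equations (the radical axes):
-235.8 x − 41.2 y = -10602.96
-83.4 x + 109.0 y = -9928.62
Solving the 2×2 system: x ≈ 53.7, y ≈ -50.0 km.

x ≈ 53.7 km, y ≈ -50.0 km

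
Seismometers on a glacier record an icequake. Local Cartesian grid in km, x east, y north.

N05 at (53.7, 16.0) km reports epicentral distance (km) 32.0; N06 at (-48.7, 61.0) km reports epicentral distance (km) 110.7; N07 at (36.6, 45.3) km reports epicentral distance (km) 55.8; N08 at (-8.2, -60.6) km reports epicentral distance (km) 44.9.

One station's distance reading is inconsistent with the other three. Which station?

N08

Solve using three stations at a time. Using N05, N06, N07 (subtract circle equations pairwise → linear system) gives (x, y) ≈ (35.8, -10.5).
Distances from that point to each station vs reported:
  N05: calculated 31.9 vs reported 32.0 → residual 0.1 km
  N06: calculated 110.7 vs reported 110.7 → residual 0.0 km
  N07: calculated 55.8 vs reported 55.8 → residual 0.0 km
  N08: calculated 66.7 vs reported 44.9 → residual 21.8 km
N05, N06, N07 are mutually consistent (residuals ≈ 0); N08 is off by 21.8 km.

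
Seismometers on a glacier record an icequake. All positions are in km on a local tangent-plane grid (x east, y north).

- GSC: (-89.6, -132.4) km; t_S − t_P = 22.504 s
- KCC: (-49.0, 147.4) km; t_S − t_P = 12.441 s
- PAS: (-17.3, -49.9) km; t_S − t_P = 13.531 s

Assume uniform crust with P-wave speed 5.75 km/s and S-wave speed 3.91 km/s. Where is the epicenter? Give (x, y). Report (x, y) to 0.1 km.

Distance from S−P lag: d = Δt · v_P v_S / (v_P − v_S) = Δt · (5.75·3.91)/(5.75−3.91) ≈ 12.2188·Δt.
So d_GSC = 274.97, d_KCC = 152.01, d_PAS = 165.33 km.
Circle about each station: (x + 89.6)² + (y + 132.4)² = 274.97²; (x + 49.0)² + (y − 147.4)² = 152.01²; (x + 17.3)² + (y + 49.9)² = 165.33².
Subtracting the GSC equation from the KCC and PAS equations removes the quadratic terms:
81.2 x + 559.6 y = 51071.30
144.6 x + 165.0 y = 25505.87
Solving the 2×2 system: x ≈ 86.6, y ≈ 78.7 km.

(86.6, 78.7)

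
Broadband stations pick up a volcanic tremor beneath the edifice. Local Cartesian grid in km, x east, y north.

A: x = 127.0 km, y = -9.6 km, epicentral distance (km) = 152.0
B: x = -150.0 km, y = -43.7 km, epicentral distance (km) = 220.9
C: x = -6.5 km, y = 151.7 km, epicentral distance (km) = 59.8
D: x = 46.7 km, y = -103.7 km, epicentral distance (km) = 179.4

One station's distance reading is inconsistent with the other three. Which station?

Solve using three stations at a time. Using A, B, C (subtract circle equations pairwise → linear system) gives (x, y) ≈ (19.5, 97.9).
Distances from that point to each station vs reported:
  A: calculated 152.0 vs reported 152.0 → residual 0.0 km
  B: calculated 220.9 vs reported 220.9 → residual 0.0 km
  C: calculated 59.8 vs reported 59.8 → residual 0.0 km
  D: calculated 203.4 vs reported 179.4 → residual 24.0 km
A, B, C are mutually consistent (residuals ≈ 0); D is off by 24.0 km.

D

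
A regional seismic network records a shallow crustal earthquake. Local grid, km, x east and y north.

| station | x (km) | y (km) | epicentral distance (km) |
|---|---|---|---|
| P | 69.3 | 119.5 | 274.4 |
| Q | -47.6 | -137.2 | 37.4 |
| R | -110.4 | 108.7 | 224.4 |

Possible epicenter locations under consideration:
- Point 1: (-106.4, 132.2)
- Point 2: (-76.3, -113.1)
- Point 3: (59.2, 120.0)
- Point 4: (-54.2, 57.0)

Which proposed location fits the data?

For each candidate, compare |candidate − station| to the reported distance:
Point 1: residuals P 98.2, Q 238.3, R 200.6 → max 238.3 km
Point 2: residuals P 0.0, Q 0.1, R 0.0 → max 0.1 km
Point 3: residuals P 264.3, Q 241.1, R 54.4 → max 264.3 km
Point 4: residuals P 136.0, Q 156.9, R 148.0 → max 156.9 km
Only Point 2 has all residuals ≈ 0.

Point 2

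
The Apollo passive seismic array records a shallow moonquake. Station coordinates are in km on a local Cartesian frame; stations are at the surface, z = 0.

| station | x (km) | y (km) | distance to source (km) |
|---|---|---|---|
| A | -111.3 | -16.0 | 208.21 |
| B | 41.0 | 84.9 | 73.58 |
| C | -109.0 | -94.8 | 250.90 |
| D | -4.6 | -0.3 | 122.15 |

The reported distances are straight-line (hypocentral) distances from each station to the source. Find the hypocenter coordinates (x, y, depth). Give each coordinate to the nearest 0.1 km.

Each station gives a sphere (x−x_i)² + (y−y_i)² + z² = d_i² (stations at z=0).
Subtracting the A sphere from B and C: z² cancels, leaving linear equations in x and y:
304.6 x + 201.8 y = 34182.71
4.6 x − 157.6 y = -11375.06
Solving: x ≈ 63.182, y ≈ 74.021 km (keep extra digits for the depth step; rounded: 63.2, 74.0).
Then from the A sphere: z² = 208.21² − (x + 111.3)² − (y + 16.0)² with x = 63.182, y = 74.021, so z ≈ 69.308 ≈ 69.3 km.

(63.2, 74.0, 69.3)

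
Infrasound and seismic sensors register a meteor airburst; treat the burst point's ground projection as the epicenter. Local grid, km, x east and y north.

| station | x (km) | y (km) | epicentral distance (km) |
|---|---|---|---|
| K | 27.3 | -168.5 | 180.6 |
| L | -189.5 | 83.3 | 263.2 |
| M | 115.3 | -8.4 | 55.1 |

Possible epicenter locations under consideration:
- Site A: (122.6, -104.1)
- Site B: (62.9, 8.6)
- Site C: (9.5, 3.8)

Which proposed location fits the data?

For each candidate, compare |candidate − station| to the reported distance:
Site A: residuals K 65.6, L 100.8, M 40.9 → max 100.8 km
Site B: residuals K 0.0, L 0.0, M 0.0 → max 0.0 km
Site C: residuals K 7.4, L 48.9, M 51.4 → max 51.4 km
Only Site B has all residuals ≈ 0.

Site B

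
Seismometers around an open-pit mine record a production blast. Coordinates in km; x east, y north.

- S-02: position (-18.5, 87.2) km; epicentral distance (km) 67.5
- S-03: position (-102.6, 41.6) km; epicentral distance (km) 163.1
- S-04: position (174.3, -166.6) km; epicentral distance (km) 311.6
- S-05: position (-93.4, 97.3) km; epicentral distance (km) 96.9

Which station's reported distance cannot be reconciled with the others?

S-05

Solve using three stations at a time. Using S-02, S-03, S-04 (subtract circle equations pairwise → linear system) gives (x, y) ≈ (42.6, 115.8).
Distances from that point to each station vs reported:
  S-02: calculated 67.5 vs reported 67.5 → residual 0.0 km
  S-03: calculated 163.1 vs reported 163.1 → residual 0.0 km
  S-04: calculated 311.6 vs reported 311.6 → residual 0.0 km
  S-05: calculated 137.3 vs reported 96.9 → residual 40.4 km
S-02, S-03, S-04 are mutually consistent (residuals ≈ 0); S-05 is off by 40.4 km.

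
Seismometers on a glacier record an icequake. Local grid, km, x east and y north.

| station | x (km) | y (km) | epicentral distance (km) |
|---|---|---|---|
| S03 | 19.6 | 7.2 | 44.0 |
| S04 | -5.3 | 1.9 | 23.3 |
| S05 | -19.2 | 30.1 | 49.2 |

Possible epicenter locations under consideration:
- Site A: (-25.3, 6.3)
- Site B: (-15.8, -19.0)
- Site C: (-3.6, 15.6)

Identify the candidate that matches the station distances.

For each candidate, compare |candidate − station| to the reported distance:
Site A: residuals S03 0.9, S04 2.8, S05 24.6 → max 24.6 km
Site B: residuals S03 0.0, S04 0.1, S05 0.0 → max 0.1 km
Site C: residuals S03 19.3, S04 9.5, S05 27.9 → max 27.9 km
Only Site B has all residuals ≈ 0.

Site B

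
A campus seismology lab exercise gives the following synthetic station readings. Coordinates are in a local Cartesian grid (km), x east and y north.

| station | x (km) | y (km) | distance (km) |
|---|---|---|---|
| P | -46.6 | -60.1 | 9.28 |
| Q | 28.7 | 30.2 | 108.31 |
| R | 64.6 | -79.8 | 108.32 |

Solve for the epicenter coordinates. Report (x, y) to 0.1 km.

Circle about each station: (x + 46.6)² + (y + 60.1)² = 9.28²; (x − 28.7)² + (y − 30.2)² = 108.31²; (x − 64.6)² + (y + 79.8)² = 108.32².
Subtracting pairs of circle equations eliminates x²+y² and gives linear equations (the radical axes):
150.6 x + 180.6 y = -15692.78
222.4 x − 39.4 y = -6889.47
Solving the 2×2 system: x ≈ -40.4, y ≈ -53.2 km.

-40.4 km east, -53.2 km north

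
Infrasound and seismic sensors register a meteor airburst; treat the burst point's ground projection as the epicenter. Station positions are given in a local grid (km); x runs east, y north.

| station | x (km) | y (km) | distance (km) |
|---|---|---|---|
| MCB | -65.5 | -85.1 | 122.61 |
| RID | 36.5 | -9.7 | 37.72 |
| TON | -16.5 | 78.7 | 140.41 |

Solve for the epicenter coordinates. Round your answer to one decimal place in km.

Circle about each station: (x + 65.5)² + (y + 85.1)² = 122.61²; (x − 36.5)² + (y + 9.7)² = 37.72²; (x + 16.5)² + (y − 78.7)² = 140.41².
Subtracting pairs of circle equations eliminates x²+y² and gives linear equations (the radical axes):
204.0 x + 150.8 y = 3504.49
98.0 x + 327.6 y = -9748.08
Solving the 2×2 system: x ≈ 50.3, y ≈ -44.8 km.

x ≈ 50.3 km, y ≈ -44.8 km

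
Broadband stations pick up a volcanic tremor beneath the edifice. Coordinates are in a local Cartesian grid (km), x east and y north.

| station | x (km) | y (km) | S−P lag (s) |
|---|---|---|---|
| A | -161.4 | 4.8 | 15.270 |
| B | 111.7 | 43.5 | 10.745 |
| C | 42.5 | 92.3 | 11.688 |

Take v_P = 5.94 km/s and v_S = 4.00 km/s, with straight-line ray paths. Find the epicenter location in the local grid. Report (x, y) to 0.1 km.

x ≈ 17.8 km, y ≈ -48.7 km

Distance from S−P lag: d = Δt · v_P v_S / (v_P − v_S) = Δt · (5.94·4.00)/(5.94−4.00) ≈ 12.2474·Δt.
So d_A = 187.02, d_B = 131.60, d_C = 143.15 km.
Circle about each station: (x + 161.4)² + (y − 4.8)² = 187.02²; (x − 111.7)² + (y − 43.5)² = 131.60²; (x − 42.5)² + (y − 92.3)² = 143.15².
Subtracting the A equation from the B and C equations removes the quadratic terms:
546.2 x + 77.4 y = 5954.06
407.8 x + 175.0 y = -1262.90
Solving the 2×2 system: x ≈ 17.8, y ≈ -48.7 km.
Check against A (with the unrounded x, y): √((x + 161.4)²+(y − 4.8)²) = 187.02 ≈ 187.02 km. ✓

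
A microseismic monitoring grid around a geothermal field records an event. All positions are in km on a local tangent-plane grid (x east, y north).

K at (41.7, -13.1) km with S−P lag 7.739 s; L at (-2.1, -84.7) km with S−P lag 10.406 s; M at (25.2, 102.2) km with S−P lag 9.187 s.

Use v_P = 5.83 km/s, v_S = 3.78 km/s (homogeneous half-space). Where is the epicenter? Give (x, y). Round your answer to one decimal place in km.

-33.4 km east, 22.7 km north

Distance from S−P lag: d = Δt · v_P v_S / (v_P − v_S) = Δt · (5.83·3.78)/(5.83−3.78) ≈ 10.7500·Δt.
So d_K = 83.19, d_L = 111.86, d_M = 98.76 km.
Circle about each station: (x − 41.7)² + (y + 13.1)² = 83.19²; (x + 2.1)² + (y + 84.7)² = 111.86²; (x − 25.2)² + (y − 102.2)² = 98.76².
Subtracting the K equation from the L and M equations removes the quadratic terms:
-87.6 x − 143.2 y = -324.08
-33.0 x + 230.6 y = 6336.42
Solving the 2×2 system: x ≈ -33.4, y ≈ 22.7 km.
Check against K (with the unrounded x, y): √((x − 41.7)²+(y + 13.1)²) = 83.20 ≈ 83.19 km. ✓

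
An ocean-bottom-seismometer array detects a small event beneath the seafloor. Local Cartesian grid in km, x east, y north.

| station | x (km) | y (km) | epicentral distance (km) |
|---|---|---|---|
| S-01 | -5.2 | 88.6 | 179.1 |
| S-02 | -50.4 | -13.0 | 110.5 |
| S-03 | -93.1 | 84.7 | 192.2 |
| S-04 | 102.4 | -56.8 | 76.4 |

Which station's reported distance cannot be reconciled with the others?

Solve using three stations at a time. Using S-01, S-02, S-04 (subtract circle equations pairwise → linear system) gives (x, y) ≈ (32.0, -86.6).
Distances from that point to each station vs reported:
  S-01: calculated 179.1 vs reported 179.1 → residual 0.0 km
  S-02: calculated 110.5 vs reported 110.5 → residual 0.0 km
  S-03: calculated 212.1 vs reported 192.2 → residual 19.9 km
  S-04: calculated 76.4 vs reported 76.4 → residual 0.0 km
S-01, S-02, S-04 are mutually consistent (residuals ≈ 0); S-03 is off by 19.9 km.

S-03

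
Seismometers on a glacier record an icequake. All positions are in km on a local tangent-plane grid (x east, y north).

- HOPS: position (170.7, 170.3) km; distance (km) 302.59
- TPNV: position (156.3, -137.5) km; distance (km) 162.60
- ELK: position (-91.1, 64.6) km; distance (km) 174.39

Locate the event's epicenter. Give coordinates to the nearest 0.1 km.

Circle about each station: (x − 170.7)² + (y − 170.3)² = 302.59²; (x − 156.3)² + (y + 137.5)² = 162.60²; (x + 91.1)² + (y − 64.6)² = 174.39².
Subtracting the HOPS equation from the TPNV and ELK equations removes the quadratic terms:
-28.8 x − 615.6 y = 50317.31
-523.6 x − 211.4 y = 15480.63
Solving the 2×2 system: x ≈ 3.5, y ≈ -81.9 km.

x ≈ 3.5 km, y ≈ -81.9 km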